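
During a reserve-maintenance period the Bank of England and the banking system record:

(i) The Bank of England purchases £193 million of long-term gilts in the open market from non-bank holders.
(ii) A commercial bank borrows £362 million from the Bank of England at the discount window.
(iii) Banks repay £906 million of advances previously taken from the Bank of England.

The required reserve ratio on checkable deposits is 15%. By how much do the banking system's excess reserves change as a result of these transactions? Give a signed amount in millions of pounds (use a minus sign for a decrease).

-£379.95 million

Asset purchase (from non-banks) £193 million: reserves +£193M, deposits +£193M.
Discount-window loan £362 million: reserves +£362M, deposits 0.
Discount-window repayment £906 million: reserves −£906M, deposits 0.
Totals: Δreserves = −£351M, Δdeposits = +£193M.
Δrequired reserves = 15% × +£193M = +£28.95M.
Δexcess reserves = Δreserves − Δrequired = −£351M − (+£28.95M) = -£379.95 million.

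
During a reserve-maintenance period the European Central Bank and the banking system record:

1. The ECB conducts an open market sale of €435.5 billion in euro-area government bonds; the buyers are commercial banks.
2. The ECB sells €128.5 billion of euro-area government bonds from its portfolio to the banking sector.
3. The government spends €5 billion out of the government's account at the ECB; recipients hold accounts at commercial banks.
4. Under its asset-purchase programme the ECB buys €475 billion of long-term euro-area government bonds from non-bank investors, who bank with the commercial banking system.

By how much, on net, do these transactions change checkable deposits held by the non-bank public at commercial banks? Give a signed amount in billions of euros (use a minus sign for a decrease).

+€480 billion

OMO sale (to banks) €435.5 billion: the counterparty is a bank, so public deposits are unchanged → 0.
OMO sale (to banks) €128.5 billion: the counterparty is a bank, so public deposits are unchanged → 0.
Government spending €5 billion: non-bank counterparties' bank balances rise → +€5B.
Asset purchase (from non-banks) €475 billion: non-bank counterparties' bank balances rise → +€475B.
Net: 0 + 0 + 5 + 475 = +€480 billion.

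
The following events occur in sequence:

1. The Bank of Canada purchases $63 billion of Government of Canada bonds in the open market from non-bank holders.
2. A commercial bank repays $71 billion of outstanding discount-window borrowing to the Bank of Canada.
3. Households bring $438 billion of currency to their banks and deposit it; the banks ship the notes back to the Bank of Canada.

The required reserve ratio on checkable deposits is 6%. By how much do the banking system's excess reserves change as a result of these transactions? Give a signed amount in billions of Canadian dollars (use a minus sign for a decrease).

Asset purchase (from non-banks) $63 billion: reserves +$63B, deposits +$63B.
Discount-window repayment $71 billion: reserves −$71B, deposits 0.
Currency deposit $438 billion: reserves +$438B, deposits +$438B.
Totals: Δreserves = +$430B, Δdeposits = +$501B.
Δrequired reserves = 6% × +$501B = +$30.06B.
Δexcess reserves = Δreserves − Δrequired = +$430B − (+$30.06B) = +$399.94 billion.

+$399.94 billion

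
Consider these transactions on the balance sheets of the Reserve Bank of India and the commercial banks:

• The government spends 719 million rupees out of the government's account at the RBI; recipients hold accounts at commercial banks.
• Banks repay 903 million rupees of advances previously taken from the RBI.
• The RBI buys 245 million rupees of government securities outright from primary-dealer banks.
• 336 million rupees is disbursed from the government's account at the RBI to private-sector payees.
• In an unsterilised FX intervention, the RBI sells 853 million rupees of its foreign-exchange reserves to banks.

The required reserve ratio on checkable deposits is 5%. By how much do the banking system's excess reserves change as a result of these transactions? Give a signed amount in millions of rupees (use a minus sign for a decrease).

Government spending 719 million rupees: reserves +719M, deposits +719M.
Discount-window repayment 903 million rupees: reserves −903M, deposits 0.
OMO purchase (from banks) 245 million rupees: reserves +245M, deposits 0.
Government spending 336 million rupees: reserves +336M, deposits +336M.
FX sale 853 million rupees: reserves −853M, deposits 0.
Totals: Δreserves = −456M, Δdeposits = +1055M.
Δrequired reserves = 5% × +1055M = +52.75M.
Δexcess reserves = Δreserves − Δrequired = −456M − (+52.75M) = -508.75 million.

-508.75 million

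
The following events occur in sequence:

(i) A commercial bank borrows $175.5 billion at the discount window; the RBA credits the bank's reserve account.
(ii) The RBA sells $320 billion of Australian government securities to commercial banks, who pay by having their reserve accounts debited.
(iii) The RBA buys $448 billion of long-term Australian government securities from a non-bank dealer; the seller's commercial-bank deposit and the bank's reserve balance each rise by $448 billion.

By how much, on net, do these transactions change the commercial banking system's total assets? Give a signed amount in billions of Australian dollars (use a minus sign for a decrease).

RBA balance sheet:
  Assets:      Securities +$128B, Loans to banks +$175.5B
  Liabilities: Bank reserves +$303.5B
Commercial banking system:
  Assets:      Reserves at CB +$303.5B, Securities +$320B
  Liabilities: Checkable deposits +$448B, Borrowings from CB +$175.5B
Change in total bank assets = +$623.5 billion.

+$623.5 billion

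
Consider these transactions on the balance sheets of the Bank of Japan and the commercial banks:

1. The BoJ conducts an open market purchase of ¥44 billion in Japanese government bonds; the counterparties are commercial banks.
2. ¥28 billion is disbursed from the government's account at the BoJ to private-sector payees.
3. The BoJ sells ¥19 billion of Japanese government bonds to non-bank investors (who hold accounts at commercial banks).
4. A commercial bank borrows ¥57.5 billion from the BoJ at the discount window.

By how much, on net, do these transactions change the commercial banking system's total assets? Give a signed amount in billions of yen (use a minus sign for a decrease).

+¥66.5 billion

OMO purchase (from banks) ¥44 billion: just an asset swap on bank balance sheets → 0.
Government spending ¥28 billion: bank balance sheets expand → +¥28B.
Asset sale (to non-banks) ¥19 billion: bank balance sheets shrink → −¥19B.
Discount-window loan ¥57.5 billion: bank balance sheets expand → +¥57.5B.
Net: 0 + 28 − 19 + 57.5 = +¥66.5 billion.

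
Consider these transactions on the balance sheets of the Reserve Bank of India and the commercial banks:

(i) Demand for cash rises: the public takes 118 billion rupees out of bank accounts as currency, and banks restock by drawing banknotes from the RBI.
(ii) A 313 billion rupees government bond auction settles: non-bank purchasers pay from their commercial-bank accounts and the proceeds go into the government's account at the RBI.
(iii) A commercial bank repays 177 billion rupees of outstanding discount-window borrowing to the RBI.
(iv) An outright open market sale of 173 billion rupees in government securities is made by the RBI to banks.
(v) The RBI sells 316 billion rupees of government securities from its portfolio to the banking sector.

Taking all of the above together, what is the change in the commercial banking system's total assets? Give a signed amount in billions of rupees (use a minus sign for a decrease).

RBI balance sheet:
  Assets:      Securities −489B, Loans to banks −177B
  Liabilities: Bank reserves −1097B, Currency in circulation +118B, Government deposits +313B
Commercial banking system:
  Assets:      Reserves at CB −1097B, Securities +489B
  Liabilities: Checkable deposits −431B, Borrowings from CB −177B
Change in total bank assets = -608 billion.

-608 billion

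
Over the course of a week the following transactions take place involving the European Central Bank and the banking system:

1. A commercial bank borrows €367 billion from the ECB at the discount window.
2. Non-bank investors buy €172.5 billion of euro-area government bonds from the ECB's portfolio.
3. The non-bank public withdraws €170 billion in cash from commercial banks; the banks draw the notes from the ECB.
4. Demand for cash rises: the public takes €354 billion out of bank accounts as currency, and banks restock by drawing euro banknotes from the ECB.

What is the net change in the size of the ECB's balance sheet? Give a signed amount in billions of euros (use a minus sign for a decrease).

+€194.5 billion

ECB balance sheet:
  Assets:      Securities −€172.5B, Loans to banks +€367B
  Liabilities: Bank reserves −€329.5B, Currency in circulation +€524B
Commercial banking system:
  Assets:      Reserves at CB −€329.5B
  Liabilities: Checkable deposits −€696.5B, Borrowings from CB +€367B
Change in total ECB assets = +€194.5 billion.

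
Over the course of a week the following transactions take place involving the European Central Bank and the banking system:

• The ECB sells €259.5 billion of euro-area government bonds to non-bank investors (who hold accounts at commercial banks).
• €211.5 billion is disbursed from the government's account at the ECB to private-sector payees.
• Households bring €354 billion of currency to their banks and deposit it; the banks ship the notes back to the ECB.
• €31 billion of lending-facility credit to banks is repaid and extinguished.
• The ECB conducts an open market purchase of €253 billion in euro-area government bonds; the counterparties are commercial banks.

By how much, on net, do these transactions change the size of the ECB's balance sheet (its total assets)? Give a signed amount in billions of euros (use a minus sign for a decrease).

ECB balance sheet:
  Assets:      Securities −€6.5B, Loans to banks −€31B
  Liabilities: Bank reserves +€528B, Currency in circulation −€354B, Government deposits −€211.5B
Change in total ECB assets = -€37.5 billion.

-€37.5 billion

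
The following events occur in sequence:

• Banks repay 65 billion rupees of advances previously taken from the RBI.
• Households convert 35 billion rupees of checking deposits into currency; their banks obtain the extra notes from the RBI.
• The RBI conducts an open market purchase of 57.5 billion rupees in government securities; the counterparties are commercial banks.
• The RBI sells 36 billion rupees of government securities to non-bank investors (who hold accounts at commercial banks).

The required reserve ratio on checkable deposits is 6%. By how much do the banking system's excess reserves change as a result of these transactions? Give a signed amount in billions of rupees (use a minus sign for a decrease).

Discount-window repayment 65 billion rupees: reserves −65B, deposits 0.
Currency withdrawal 35 billion rupees: reserves −35B, deposits −35B.
OMO purchase (from banks) 57.5 billion rupees: reserves +57.5B, deposits 0.
Asset sale (to non-banks) 36 billion rupees: reserves −36B, deposits −36B.
Totals: Δreserves = −78.5B, Δdeposits = −71B.
Δrequired reserves = 6% × −71B = −4.26B.
Δexcess reserves = Δreserves − Δrequired = −78.5B − (−4.26B) = -74.24 billion.

-74.24 billion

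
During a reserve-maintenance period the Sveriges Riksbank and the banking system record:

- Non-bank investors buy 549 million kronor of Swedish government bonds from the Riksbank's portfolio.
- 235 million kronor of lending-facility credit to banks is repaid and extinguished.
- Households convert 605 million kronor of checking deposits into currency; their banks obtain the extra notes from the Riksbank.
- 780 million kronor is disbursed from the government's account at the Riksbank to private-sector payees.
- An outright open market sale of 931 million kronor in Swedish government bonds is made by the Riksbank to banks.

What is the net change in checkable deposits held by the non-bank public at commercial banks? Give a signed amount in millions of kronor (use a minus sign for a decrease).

Riksbank balance sheet:
  Assets:      Securities −1480M, Loans to banks −235M
  Liabilities: Bank reserves −1540M, Currency in circulation +605M, Government deposits −780M
Commercial banking system:
  Assets:      Reserves at CB −1540M, Securities +931M
  Liabilities: Checkable deposits −374M, Borrowings from CB −235M
So the change in checkable deposits held by the non-bank public at commercial banks is -374 million.

-374 million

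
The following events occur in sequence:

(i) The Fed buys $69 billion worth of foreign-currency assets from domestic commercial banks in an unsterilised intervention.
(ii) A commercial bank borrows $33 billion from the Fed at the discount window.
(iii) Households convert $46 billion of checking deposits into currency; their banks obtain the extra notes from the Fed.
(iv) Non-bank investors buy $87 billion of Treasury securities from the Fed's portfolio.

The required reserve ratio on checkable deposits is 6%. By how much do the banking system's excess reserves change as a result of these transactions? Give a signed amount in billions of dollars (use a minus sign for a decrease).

-$23.02 billion

FX purchase $69 billion: reserves +$69B, deposits 0.
Discount-window loan $33 billion: reserves +$33B, deposits 0.
Currency withdrawal $46 billion: reserves −$46B, deposits −$46B.
Asset sale (to non-banks) $87 billion: reserves −$87B, deposits −$87B.
Totals: Δreserves = −$31B, Δdeposits = −$133B.
Δrequired reserves = 6% × −$133B = −$7.98B.
Δexcess reserves = Δreserves − Δrequired = −$31B − (−$7.98B) = -$23.02 billion.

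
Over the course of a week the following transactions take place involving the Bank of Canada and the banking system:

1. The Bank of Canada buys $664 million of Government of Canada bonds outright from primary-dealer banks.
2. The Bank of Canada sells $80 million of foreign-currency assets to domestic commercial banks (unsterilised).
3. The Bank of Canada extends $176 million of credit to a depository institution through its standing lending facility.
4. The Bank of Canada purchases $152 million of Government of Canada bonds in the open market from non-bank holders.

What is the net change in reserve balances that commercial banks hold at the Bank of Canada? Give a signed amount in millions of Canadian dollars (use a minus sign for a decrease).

+$912 million

OMO purchase (from banks) $664 million: the Bank of Canada pays by crediting reserve accounts → +$664M.
FX sale $80 million: the buying banks pay out of their reserve balances → −$80M.
Discount-window loan $176 million: the loan is credited to the bank's reserve account → +$176M.
Asset purchase (from non-banks) $152 million: the Bank of Canada pays by crediting reserve accounts → +$152M.
Net: 664 − 80 + 176 + 152 = +$912 million.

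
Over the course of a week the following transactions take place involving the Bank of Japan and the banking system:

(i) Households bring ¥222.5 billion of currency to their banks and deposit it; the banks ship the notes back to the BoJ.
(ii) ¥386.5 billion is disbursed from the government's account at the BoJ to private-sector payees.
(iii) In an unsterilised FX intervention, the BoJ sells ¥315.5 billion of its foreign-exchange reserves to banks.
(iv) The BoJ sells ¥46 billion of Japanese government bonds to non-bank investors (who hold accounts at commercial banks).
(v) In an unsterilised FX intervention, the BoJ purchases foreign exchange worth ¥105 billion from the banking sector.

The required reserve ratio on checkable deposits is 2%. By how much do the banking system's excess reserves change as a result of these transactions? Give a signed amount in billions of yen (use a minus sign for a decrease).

+¥341.24 billion

Currency deposit ¥222.5 billion: reserves +¥222.5B, deposits +¥222.5B.
Government spending ¥386.5 billion: reserves +¥386.5B, deposits +¥386.5B.
FX sale ¥315.5 billion: reserves −¥315.5B, deposits 0.
Asset sale (to non-banks) ¥46 billion: reserves −¥46B, deposits −¥46B.
FX purchase ¥105 billion: reserves +¥105B, deposits 0.
Totals: Δreserves = +¥352.5B, Δdeposits = +¥563B.
Δrequired reserves = 2% × +¥563B = +¥11.26B.
Δexcess reserves = Δreserves − Δrequired = +¥352.5B − (+¥11.26B) = +¥341.24 billion.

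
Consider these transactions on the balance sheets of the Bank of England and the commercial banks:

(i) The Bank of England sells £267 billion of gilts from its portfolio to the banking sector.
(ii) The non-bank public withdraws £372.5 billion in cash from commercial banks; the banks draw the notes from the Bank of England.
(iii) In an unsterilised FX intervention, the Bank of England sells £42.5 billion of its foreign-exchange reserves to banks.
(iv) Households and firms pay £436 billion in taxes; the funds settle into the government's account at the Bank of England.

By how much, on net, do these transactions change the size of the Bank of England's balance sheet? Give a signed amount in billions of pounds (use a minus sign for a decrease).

OMO sale (to banks) £267 billion: a Bank of England asset is shed → −£267B.
Currency withdrawal £372.5 billion: only the composition of liabilities changes → 0.
FX sale £42.5 billion: a Bank of England asset is shed → −£42.5B.
Government account inflow £436 billion: only the composition of liabilities changes → 0.
Net: −267 + 0 − 42.5 + 0 = -£309.5 billion.

-£309.5 billion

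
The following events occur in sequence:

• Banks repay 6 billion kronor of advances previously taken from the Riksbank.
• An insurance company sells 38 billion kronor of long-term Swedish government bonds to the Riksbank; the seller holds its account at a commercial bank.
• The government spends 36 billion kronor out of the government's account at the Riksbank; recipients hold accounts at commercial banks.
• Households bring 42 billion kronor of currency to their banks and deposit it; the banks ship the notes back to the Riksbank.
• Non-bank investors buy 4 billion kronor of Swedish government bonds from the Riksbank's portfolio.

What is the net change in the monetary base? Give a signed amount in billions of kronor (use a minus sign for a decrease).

Riksbank balance sheet:
  Assets:      Securities +34B, Loans to banks −6B
  Liabilities: Bank reserves +106B, Currency in circulation −42B, Government deposits −36B
Commercial banking system:
  Assets:      Reserves at CB +106B
  Liabilities: Checkable deposits +112B, Borrowings from CB −6B
Monetary base = currency + reserves: −42B + (+106B) = +64 billion.

+64 billion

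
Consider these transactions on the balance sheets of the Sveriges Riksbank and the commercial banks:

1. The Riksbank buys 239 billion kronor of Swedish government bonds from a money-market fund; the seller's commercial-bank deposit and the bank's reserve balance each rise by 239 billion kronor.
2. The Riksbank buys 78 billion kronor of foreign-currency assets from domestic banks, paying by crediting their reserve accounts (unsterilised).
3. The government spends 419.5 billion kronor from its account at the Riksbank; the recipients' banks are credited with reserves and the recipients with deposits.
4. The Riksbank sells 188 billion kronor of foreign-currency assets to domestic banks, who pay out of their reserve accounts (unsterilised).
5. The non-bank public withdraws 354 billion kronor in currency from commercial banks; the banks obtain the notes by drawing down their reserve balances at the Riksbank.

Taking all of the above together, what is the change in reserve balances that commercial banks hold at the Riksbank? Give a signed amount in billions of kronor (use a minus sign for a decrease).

+194.5 billion

Asset purchase (from non-banks) 239 billion kronor: the Riksbank pays by crediting reserve accounts → +239B.
FX purchase 78 billion kronor: the Riksbank pays by crediting reserve accounts → +78B.
Government spending 419.5 billion kronor: government payments flow into bank reserve accounts → +419.5B.
FX sale 188 billion kronor: the buying banks pay out of their reserve balances → −188B.
Currency withdrawal 354 billion kronor: banks swap reserves for currency → −354B.
Net: 239 + 78 + 419.5 − 188 − 354 = +194.5 billion.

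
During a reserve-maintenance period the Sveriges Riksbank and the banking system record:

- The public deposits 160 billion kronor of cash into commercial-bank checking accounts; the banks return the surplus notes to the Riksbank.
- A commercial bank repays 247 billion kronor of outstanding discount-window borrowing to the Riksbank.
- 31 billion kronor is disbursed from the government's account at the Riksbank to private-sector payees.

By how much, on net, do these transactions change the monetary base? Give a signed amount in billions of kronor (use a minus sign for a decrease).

-216 billion

Riksbank balance sheet:
  Assets:      Loans to banks −247B
  Liabilities: Bank reserves −56B, Currency in circulation −160B, Government deposits −31B
Monetary base = currency + reserves: −160B + (−56B) = -216 billion.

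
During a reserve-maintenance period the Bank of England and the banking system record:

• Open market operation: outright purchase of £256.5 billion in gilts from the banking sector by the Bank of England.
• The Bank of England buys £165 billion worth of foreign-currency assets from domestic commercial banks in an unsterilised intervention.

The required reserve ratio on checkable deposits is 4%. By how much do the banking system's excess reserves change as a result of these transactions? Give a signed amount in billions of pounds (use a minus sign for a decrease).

OMO purchase (from banks) £256.5 billion: reserves +£256.5B, deposits 0.
FX purchase £165 billion: reserves +£165B, deposits 0.
Totals: Δreserves = +£421.5B, Δdeposits = 0.
Δrequired reserves = 4% × 0 = 0.
Δexcess reserves = Δreserves − Δrequired = +£421.5B − (0) = +£421.5 billion.

+£421.5 billion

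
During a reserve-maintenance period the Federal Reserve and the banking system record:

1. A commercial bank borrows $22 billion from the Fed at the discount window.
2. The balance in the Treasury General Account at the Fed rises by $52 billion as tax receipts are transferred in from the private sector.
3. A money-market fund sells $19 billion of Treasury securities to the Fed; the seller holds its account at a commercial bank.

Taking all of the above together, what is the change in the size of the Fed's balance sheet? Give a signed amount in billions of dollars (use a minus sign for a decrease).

+$41 billion

Discount-window loan $22 billion: a Fed asset is acquired → +$22B.
Government account inflow $52 billion: only the composition of liabilities changes → 0.
Asset purchase (from non-banks) $19 billion: a Fed asset is acquired → +$19B.
Net: 22 + 0 + 19 = +$41 billion.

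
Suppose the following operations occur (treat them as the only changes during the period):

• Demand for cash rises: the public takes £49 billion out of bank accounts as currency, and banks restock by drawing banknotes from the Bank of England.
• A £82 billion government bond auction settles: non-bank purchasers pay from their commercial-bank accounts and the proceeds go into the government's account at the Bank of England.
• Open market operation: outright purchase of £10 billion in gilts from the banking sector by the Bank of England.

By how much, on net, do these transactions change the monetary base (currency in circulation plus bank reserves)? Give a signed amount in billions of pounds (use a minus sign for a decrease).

-£72 billion

Currency withdrawal £49 billion: just a shift between currency and reserves — both are base money → 0.
Government account inflow £82 billion: reserves shift to a non-base liability → −£82B.
OMO purchase (from banks) £10 billion: Bank of England balance sheet expands → +£10B.
Net: 0 − 82 + 10 = -£72 billion.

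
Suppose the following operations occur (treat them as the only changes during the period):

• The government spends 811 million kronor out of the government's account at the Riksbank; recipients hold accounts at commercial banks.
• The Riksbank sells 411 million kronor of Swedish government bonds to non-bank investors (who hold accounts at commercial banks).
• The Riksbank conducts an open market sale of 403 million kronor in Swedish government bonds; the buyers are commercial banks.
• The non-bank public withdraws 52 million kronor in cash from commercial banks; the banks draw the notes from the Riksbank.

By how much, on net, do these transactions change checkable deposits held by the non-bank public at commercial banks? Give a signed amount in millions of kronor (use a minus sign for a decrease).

+348 million

Riksbank balance sheet:
  Assets:      Securities −814M
  Liabilities: Bank reserves −55M, Currency in circulation +52M, Government deposits −811M
Commercial banking system:
  Assets:      Reserves at CB −55M, Securities +403M
  Liabilities: Checkable deposits +348M
So the change in checkable deposits held by the non-bank public at commercial banks is +348 million.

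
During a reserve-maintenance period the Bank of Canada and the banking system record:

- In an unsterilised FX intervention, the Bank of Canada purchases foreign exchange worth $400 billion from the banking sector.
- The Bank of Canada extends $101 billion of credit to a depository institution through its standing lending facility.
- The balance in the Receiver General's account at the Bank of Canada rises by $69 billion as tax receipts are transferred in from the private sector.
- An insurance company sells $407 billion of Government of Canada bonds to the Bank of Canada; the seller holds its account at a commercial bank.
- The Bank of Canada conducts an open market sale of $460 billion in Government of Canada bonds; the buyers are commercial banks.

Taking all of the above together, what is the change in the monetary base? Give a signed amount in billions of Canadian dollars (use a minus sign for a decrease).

Bank of Canada balance sheet:
  Assets:      Securities −$53B, Loans to banks +$101B, Foreign assets +$400B
  Liabilities: Bank reserves +$379B, Government deposits +$69B
Commercial banking system:
  Assets:      Reserves at CB +$379B, Securities +$460B, Foreign assets −$400B
  Liabilities: Checkable deposits +$338B, Borrowings from CB +$101B
Monetary base = currency + reserves: 0 + (+$379B) = +$379 billion.

+$379 billion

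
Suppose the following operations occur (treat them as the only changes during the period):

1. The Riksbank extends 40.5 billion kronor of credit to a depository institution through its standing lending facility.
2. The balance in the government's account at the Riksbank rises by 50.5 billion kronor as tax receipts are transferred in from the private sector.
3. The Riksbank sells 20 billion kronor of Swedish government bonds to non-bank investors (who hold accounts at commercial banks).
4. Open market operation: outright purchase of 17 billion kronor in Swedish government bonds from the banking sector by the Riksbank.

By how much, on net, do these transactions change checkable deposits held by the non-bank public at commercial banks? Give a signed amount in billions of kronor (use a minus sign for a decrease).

Riksbank balance sheet:
  Assets:      Securities −3B, Loans to banks +40.5B
  Liabilities: Bank reserves −13B, Government deposits +50.5B
Commercial banking system:
  Assets:      Reserves at CB −13B, Securities −17B
  Liabilities: Checkable deposits −70.5B, Borrowings from CB +40.5B
So the change in checkable deposits held by the non-bank public at commercial banks is -70.5 billion.

-70.5 billion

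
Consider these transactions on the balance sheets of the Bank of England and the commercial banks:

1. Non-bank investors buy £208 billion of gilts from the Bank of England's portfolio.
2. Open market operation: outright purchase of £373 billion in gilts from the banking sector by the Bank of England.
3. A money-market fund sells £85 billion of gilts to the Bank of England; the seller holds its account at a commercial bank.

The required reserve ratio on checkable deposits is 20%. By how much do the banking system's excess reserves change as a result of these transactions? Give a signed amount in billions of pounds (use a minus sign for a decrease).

+£274.6 billion

Asset sale (to non-banks) £208 billion: reserves −£208B, deposits −£208B.
OMO purchase (from banks) £373 billion: reserves +£373B, deposits 0.
Asset purchase (from non-banks) £85 billion: reserves +£85B, deposits +£85B.
Totals: Δreserves = +£250B, Δdeposits = −£123B.
Δrequired reserves = 20% × −£123B = −£24.6B.
Δexcess reserves = Δreserves − Δrequired = +£250B − (−£24.6B) = +£274.6 billion.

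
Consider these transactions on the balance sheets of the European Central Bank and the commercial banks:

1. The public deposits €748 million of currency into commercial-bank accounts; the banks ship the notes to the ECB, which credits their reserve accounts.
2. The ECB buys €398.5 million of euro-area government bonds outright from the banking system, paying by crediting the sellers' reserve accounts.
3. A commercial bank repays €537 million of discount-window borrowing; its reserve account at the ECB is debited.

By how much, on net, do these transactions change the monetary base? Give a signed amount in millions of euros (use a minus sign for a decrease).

ECB balance sheet:
  Assets:      Securities +€398.5M, Loans to banks −€537M
  Liabilities: Bank reserves +€609.5M, Currency in circulation −€748M
Commercial banking system:
  Assets:      Reserves at CB +€609.5M, Securities −€398.5M
  Liabilities: Checkable deposits +€748M, Borrowings from CB −€537M
Monetary base = currency + reserves: −€748M + (+€609.5M) = -€138.5 million.

-€138.5 million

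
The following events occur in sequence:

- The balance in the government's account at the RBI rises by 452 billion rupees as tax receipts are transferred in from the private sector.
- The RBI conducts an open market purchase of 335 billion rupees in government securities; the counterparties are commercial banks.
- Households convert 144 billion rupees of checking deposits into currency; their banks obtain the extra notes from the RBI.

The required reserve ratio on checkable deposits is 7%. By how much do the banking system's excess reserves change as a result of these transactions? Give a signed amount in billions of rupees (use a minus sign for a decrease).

Government account inflow 452 billion rupees: reserves −452B, deposits −452B.
OMO purchase (from banks) 335 billion rupees: reserves +335B, deposits 0.
Currency withdrawal 144 billion rupees: reserves −144B, deposits −144B.
Totals: Δreserves = −261B, Δdeposits = −596B.
Δrequired reserves = 7% × −596B = −41.72B.
Δexcess reserves = Δreserves − Δrequired = −261B − (−41.72B) = -219.28 billion.

-219.28 billion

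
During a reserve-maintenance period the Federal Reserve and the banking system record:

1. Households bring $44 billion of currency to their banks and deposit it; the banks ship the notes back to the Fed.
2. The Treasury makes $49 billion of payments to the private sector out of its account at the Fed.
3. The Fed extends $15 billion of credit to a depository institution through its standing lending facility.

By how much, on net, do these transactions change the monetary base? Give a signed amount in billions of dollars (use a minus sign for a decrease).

+$64 billion

Currency deposit $44 billion: just a shift between currency and reserves — both are base money → 0.
Government spending $49 billion: a non-base liability converts back to reserves → +$49B.
Discount-window loan $15 billion: Fed balance sheet expands → +$15B.
Net: 0 + 49 + 15 = +$64 billion.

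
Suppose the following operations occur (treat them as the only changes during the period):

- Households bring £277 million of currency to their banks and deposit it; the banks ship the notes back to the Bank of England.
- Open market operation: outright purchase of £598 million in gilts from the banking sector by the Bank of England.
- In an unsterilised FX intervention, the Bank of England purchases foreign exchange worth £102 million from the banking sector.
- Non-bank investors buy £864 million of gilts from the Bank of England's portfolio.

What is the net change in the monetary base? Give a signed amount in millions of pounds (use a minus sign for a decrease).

-£164 million

Currency deposit £277 million: just a shift between currency and reserves — both are base money → 0.
OMO purchase (from banks) £598 million: Bank of England balance sheet expands → +£598M.
FX purchase £102 million: Bank of England balance sheet expands → +£102M.
Asset sale (to non-banks) £864 million: Bank of England balance sheet contracts → −£864M.
Net: 0 + 598 + 102 − 864 = -£164 million.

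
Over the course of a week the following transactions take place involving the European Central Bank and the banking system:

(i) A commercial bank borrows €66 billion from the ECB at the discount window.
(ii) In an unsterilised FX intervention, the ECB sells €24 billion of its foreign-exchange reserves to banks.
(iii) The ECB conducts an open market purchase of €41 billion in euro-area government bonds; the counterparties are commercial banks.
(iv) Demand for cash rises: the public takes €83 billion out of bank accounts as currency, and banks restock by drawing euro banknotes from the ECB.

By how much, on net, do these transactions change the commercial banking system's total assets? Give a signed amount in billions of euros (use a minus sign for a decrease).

-€17 billion

ECB balance sheet:
  Assets:      Securities +€41B, Loans to banks +€66B, Foreign assets −€24B
  Liabilities: Currency in circulation +€83B
Commercial banking system:
  Assets:      Securities −€41B, Foreign assets +€24B
  Liabilities: Checkable deposits −€83B, Borrowings from CB +€66B
Change in total bank assets = -€17 billion.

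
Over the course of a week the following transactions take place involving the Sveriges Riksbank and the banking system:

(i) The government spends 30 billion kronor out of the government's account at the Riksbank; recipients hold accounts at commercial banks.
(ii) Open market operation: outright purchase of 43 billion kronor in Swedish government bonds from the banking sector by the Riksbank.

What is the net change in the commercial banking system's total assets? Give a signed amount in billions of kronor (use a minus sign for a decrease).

+30 billion

Riksbank balance sheet:
  Assets:      Securities +43B
  Liabilities: Bank reserves +73B, Government deposits −30B
Commercial banking system:
  Assets:      Reserves at CB +73B, Securities −43B
  Liabilities: Checkable deposits +30B
Change in total bank assets = +30 billion.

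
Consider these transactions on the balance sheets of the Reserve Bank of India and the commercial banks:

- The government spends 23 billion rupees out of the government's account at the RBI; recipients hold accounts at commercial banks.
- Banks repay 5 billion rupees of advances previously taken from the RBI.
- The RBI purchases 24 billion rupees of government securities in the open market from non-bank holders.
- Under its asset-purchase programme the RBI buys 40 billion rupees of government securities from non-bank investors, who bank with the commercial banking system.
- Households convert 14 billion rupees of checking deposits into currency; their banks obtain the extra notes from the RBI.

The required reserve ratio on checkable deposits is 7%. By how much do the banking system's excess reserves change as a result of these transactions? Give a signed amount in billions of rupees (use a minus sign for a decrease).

+62.89 billion

Government spending 23 billion rupees: reserves +23B, deposits +23B.
Discount-window repayment 5 billion rupees: reserves −5B, deposits 0.
Asset purchase (from non-banks) 24 billion rupees: reserves +24B, deposits +24B.
Asset purchase (from non-banks) 40 billion rupees: reserves +40B, deposits +40B.
Currency withdrawal 14 billion rupees: reserves −14B, deposits −14B.
Totals: Δreserves = +68B, Δdeposits = +73B.
Δrequired reserves = 7% × +73B = +5.11B.
Δexcess reserves = Δreserves − Δrequired = +68B − (+5.11B) = +62.89 billion.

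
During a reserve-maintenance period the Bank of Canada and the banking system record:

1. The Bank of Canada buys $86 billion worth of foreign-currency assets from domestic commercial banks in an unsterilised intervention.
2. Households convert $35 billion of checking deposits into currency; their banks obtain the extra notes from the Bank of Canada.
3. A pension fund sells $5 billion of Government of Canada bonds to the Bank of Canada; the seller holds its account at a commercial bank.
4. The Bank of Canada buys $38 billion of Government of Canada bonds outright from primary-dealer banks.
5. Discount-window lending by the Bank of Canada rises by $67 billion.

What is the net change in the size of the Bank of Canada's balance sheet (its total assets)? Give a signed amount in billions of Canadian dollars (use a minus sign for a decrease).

Bank of Canada balance sheet:
  Assets:      Securities +$43B, Loans to banks +$67B, Foreign assets +$86B
  Liabilities: Bank reserves +$161B, Currency in circulation +$35B
Commercial banking system:
  Assets:      Reserves at CB +$161B, Securities −$38B, Foreign assets −$86B
  Liabilities: Checkable deposits −$30B, Borrowings from CB +$67B
Change in total Bank of Canada assets = +$196 billion.

+$196 billion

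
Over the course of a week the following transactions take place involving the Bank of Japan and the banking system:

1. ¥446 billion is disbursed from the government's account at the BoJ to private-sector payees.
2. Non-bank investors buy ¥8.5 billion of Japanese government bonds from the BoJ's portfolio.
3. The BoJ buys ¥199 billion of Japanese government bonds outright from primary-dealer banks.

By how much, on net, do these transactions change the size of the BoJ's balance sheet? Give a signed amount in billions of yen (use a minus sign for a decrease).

+¥190.5 billion

BoJ balance sheet:
  Assets:      Securities +¥190.5B
  Liabilities: Bank reserves +¥636.5B, Government deposits −¥446B
Commercial banking system:
  Assets:      Reserves at CB +¥636.5B, Securities −¥199B
  Liabilities: Checkable deposits +¥437.5B
Change in total BoJ assets = +¥190.5 billion.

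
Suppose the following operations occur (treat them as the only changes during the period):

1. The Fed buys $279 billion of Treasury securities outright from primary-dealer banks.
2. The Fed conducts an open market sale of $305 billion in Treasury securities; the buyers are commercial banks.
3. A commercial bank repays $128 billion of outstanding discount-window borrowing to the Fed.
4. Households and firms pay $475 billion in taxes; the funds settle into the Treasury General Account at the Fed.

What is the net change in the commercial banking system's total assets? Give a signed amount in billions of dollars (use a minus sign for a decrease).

-$603 billion

OMO purchase (from banks) $279 billion: just an asset swap on bank balance sheets → 0.
OMO sale (to banks) $305 billion: just an asset swap on bank balance sheets → 0.
Discount-window repayment $128 billion: bank balance sheets shrink → −$128B.
Government account inflow $475 billion: bank balance sheets shrink → −$475B.
Net: 0 + 0 − 128 − 475 = -$603 billion.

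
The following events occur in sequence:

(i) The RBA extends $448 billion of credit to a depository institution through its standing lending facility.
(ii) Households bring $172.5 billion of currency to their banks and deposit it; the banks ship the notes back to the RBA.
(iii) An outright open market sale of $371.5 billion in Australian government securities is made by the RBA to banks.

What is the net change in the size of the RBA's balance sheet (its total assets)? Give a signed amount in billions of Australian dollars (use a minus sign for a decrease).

Discount-window loan $448 billion: an RBA asset is acquired → +$448B.
Currency deposit $172.5 billion: only the composition of liabilities changes → 0.
OMO sale (to banks) $371.5 billion: an RBA asset is shed → −$371.5B.
Net: 448 + 0 − 371.5 = +$76.5 billion.

+$76.5 billion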